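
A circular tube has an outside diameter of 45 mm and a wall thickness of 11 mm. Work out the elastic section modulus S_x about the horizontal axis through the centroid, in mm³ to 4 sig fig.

Treat the section as a set of non-overlapping primitives; coordinates are from the bounding-box lower-left.
Outer circle: ⌀45, A = 1590.43 mm², y = 22.5 mm, Ī = 201 289 mm⁴.
Bore (subtracted): ⌀23, A = 415.476 mm², y = 22.5 mm, Ī = 13736.7 mm⁴.
By symmetry the centroid is at mid-height, ȳ = 22.5 mm.
All pieces are centred on the horizontal axis through the centroid, so I = ΣĪ (holes subtracted) = 187 552 mm⁴.
Extreme fibre distance c = 22.5 mm; S = I/c = 8335.66 mm³.

S_x ≈ 8336 mm³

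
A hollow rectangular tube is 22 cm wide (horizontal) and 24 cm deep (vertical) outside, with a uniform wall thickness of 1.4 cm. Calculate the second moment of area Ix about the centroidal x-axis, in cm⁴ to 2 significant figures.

Ix ≈ 1.0 × 10⁴ cm⁴

Decompose the section into non-overlapping parts with the origin at the bottom-left of its bounding rectangle.
Outer rectangle: 22 × 24, A = 528 cm², y = 12 cm, Ī = 25 344 cm⁴.
Inner void (subtracted): 19.2 × 21.2, A = 407 cm², y = 12 cm, Ī = 15 245 cm⁴.
By symmetry the centroid is at mid-height, ȳ = 12 cm.
All pieces are centred on the centroidal x-axis, so I = ΣĪ (holes subtracted) = 10 099 cm⁴.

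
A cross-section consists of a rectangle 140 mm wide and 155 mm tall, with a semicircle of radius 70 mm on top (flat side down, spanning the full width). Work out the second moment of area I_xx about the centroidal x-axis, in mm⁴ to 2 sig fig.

Treat the section as a set of non-overlapping primitives; coordinates are from the bounding-box lower-left.
Rectangular body: 140 × 155, A = 21 700 mm², y = 77.5 mm, Ī = 43 445 208 mm⁴.
Semicircular cap: semicircle r = 70, A = 7 697 mm², y = 184.7 mm, Ī = 2 635 265 mm⁴.
Centroid: ȳ = ΣA·y / ΣA = 105.6 mm.
Transfer each piece to the centroidal x-axis using Ī + A·d² with d = y − 105.6:
  rectangular body: d = -28.07 mm → contributes +60 543 408 mm⁴
  semicircular cap: d = 79.14 mm → contributes +50 840 495 mm⁴
Total I = 111 383 903 mm⁴.

I_xx ≈ 1.1 × 10⁸ mm⁴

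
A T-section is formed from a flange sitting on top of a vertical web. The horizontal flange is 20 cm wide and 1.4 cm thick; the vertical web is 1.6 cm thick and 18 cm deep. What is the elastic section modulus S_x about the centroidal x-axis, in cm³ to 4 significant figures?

S_x ≈ 153.7 cm³

Split into non-overlapping primitives; take the origin at the lower-left of the bounding box.
Flange: 20 × 1.4, A = 28 cm², y = 18.7 cm, Ī = 4.57333 cm⁴.
Web: 1.6 × 18, A = 28.8 cm², y = 9 cm, Ī = 777.6 cm⁴.
Centroid: ȳ = ΣA·y / ΣA = 13.7817 cm.
Transfer each piece to the centroidal x-axis using Ī + A·d² with d = y − 13.7817:
  flange: d = 4.91831 cm → contributes +681.887 cm⁴
  web: d = -4.78169 cm → contributes +1436.1 cm⁴
Total I = 2117.99 cm⁴.
Extreme fibre distance c = 13.7817 cm; S = I/c = 153.681 cm³.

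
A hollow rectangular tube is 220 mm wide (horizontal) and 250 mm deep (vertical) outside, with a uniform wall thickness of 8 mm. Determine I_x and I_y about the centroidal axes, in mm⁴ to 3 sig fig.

I_x ≈ 6.86 × 10⁷ mm⁴, I_y ≈ 5.63 × 10⁷ mm⁴

Break the section into simple shapes (no overlaps), measuring from the bottom-left corner of the bounding box.
Outer rectangle: 220 × 250, A = 55 000 mm², y = 125 mm, Ī = 286 458 333 mm⁴.
Inner void (subtracted): 204 × 234, A = 47 736 mm², y = 125 mm, Ī = 217 819 368 mm⁴.
By symmetry the centroid is at mid-height, ȳ = 125 mm.
All pieces are centred on the centroidal x-axis, so I = ΣĪ (holes subtracted) = 68 638 965 mm⁴.
Repeating about the centroidal y-axis gives I_y = 56 284 885 mm⁴.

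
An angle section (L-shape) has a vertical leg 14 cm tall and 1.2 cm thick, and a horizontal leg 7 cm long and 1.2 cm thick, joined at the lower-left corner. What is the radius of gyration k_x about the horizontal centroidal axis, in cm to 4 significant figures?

Treat the section as a set of non-overlapping primitives; coordinates are from the bounding-box lower-left.
Vertical leg: 1.2 × 14, A = 16.8 cm², y = 7 cm, Ī = 274.4 cm⁴.
Horizontal leg (remainder): 5.8 × 1.2, A = 6.96 cm², y = 0.6 cm, Ī = 0.8352 cm⁴.
Centroid: ȳ = ΣA·y / ΣA = 5.12525 cm.
Transfer each piece to the horizontal centroidal axis using Ī + A·d² with d = y − 5.12525:
  vertical leg: d = 1.87475 cm → contributes +333.447 cm⁴
  horizontal leg (remainder): d = -4.52525 cm → contributes +143.361 cm⁴
Total I = 476.808 cm⁴.
Radius of gyration: k = √(I/A) = √(476.808 / 23.76) = 4.4797 cm.

k_x ≈ 4.480 cm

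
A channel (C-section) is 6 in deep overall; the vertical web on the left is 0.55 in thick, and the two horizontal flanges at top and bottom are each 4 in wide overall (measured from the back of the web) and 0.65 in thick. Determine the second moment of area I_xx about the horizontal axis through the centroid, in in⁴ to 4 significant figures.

Break the section into simple shapes (no overlaps), measuring from the bottom-left corner of the bounding box.
Web: 0.55 × 6, A = 3.3 in², y = 3 in, Ī = 9.9 in⁴.
Top flange (beyond web): 3.45 × 0.65, A = 2.2425 in², y = 5.675 in, Ī = 0.0789547 in⁴.
Bottom flange (beyond web): 3.45 × 0.65, A = 2.2425 in², y = 0.325 in, Ī = 0.0789547 in⁴.
By symmetry the centroid is at mid-height, ȳ = 3 in.
Transfer each piece to the horizontal axis through the centroid using Ī + A·d² with d = y − 3:
  web: d = 0 in → contributes +9.9 in⁴
  top flange (beyond web): d = 2.675 in → contributes +16.1254 in⁴
  bottom flange (beyond web): d = -2.675 in → contributes +16.1254 in⁴
Total I = 42.1509 in⁴.

I_xx ≈ 42.15 in⁴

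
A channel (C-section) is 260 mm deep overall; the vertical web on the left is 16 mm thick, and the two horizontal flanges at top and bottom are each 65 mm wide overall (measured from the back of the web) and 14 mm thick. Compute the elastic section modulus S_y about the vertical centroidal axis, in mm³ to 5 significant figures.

S_y ≈ 2.9690 × 10⁴ mm³

Treat the section as a set of non-overlapping primitives; coordinates are from the bounding-box lower-left.
Web: 16 × 260, A = 4 160 mm², x = 8 mm, Ī = 88746.67 mm⁴.
Top flange (beyond web): 49 × 14, A = 686 mm², x = 40.5 mm, Ī = 137257.2 mm⁴.
Bottom flange (beyond web): 49 × 14, A = 686 mm², x = 40.5 mm, Ī = 137257.2 mm⁴.
Centroid: x̄ = ΣA·x / ΣA = 16.06038 mm.
Transfer each piece to the vertical centroidal axis using Ī + A·d² with d = x − 16.06038:
  web: d = -8.060376 mm → contributes +359020.5 mm⁴
  top flange (beyond web): d = 24.43962 mm → contributes +547001.7 mm⁴
  bottom flange (beyond web): d = 24.43962 mm → contributes +547001.7 mm⁴
Total I = 1 453 024 mm⁴.
Extreme fibre distance c = 48.93962 mm; S = I/c = 29690.13 mm³.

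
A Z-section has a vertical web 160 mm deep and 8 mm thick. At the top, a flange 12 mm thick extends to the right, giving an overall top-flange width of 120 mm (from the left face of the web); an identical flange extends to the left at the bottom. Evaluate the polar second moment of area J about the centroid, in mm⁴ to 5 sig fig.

Treat the section as a set of non-overlapping primitives; coordinates are from the bounding-box lower-left.
Web: 8 × 160, A = 1 280 mm², y = 80 mm, Ī = 2 730 667 mm⁴.
Top flange (beyond web): 112 × 12, A = 1 344 mm², y = 154 mm, Ī = 16 128 mm⁴.
Bottom flange (beyond web): 112 × 12, A = 1 344 mm², y = 6 mm, Ī = 16 128 mm⁴.
Centroid: ȳ = ΣA·y / ΣA = 80 mm.
Transfer each piece to the centroidal x-axis using Ī + A·d² with d = y − 80:
  web: d = 0 mm → contributes +2 730 667 mm⁴
  top flange (beyond web): d = 74 mm → contributes +7 375 872 mm⁴
  bottom flange (beyond web): d = -74 mm → contributes +7 375 872 mm⁴
Total I = 17 482 411 mm⁴.
For the y-axis: x̄ = 116 mm.
Repeating about the centroidal y-axis gives I_y = 12 493 483 mm⁴.
Polar second moment: J = I_x + I_y = 29 975 893 mm⁴.

J ≈ 2.9976 × 10⁷ mm⁴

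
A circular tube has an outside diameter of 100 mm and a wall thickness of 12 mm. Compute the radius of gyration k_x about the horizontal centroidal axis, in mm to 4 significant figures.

k_x ≈ 31.40 mm

Split into non-overlapping primitives; take the origin at the lower-left of the bounding box.
Outer circle: ⌀100, A = 7853.98 mm², y = 50 mm, Ī = 4 908 739 mm⁴.
Bore (subtracted): ⌀76, A = 4536.46 mm², y = 50 mm, Ī = 1 637 662 mm⁴.
By symmetry the centroid is at mid-height, ȳ = 50 mm.
All pieces are centred on the horizontal centroidal axis, so I = ΣĪ (holes subtracted) = 3 271 077 mm⁴.
Radius of gyration: k = √(I/A) = √(3 271 077 / 3317.52) = 31.4006 mm.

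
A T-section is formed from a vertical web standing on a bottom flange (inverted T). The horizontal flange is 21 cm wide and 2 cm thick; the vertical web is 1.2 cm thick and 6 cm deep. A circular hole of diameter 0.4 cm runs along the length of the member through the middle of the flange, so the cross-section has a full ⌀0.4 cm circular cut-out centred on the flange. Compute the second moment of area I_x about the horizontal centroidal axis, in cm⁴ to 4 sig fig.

Split into non-overlapping primitives; take the origin at the lower-left of the bounding box.
Flange: 21 × 2, A = 42 cm², y = 1 cm, Ī = 14 cm⁴.
Web: 1.2 × 6, A = 7.2 cm², y = 5 cm, Ī = 21.6 cm⁴.
Hole (subtracted): ⌀0.4, A = 0.125664 cm², y = 1 cm, Ī = 0.00125664 cm⁴.
Centroid: ȳ = ΣA·y / ΣA = 1.58686 cm.
Transfer each piece to the horizontal centroidal axis using Ī + A·d² with d = y − 1.58686:
  flange: d = -0.586865 cm → contributes +28.4652 cm⁴
  web: d = 3.41314 cm → contributes +105.476 cm⁴
  hole: d = -0.586865 cm → contributes −0.0445365 cm⁴
Total I = 133.897 cm⁴.

I_x ≈ 133.9 cm⁴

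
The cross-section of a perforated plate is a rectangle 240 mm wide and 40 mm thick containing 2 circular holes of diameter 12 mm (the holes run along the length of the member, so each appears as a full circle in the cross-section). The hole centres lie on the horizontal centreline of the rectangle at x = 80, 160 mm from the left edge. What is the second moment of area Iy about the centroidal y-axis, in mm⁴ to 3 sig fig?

Split into non-overlapping primitives; take the origin at the lower-left of the bounding box.
Plate: 240 × 40, A = 9 600 mm², x = 120 mm, Ī = 46 080 000 mm⁴.
Hole 1 (subtracted): ⌀12, A = 113.1 mm², x = 80 mm, Ī = 1017.9 mm⁴.
Hole 2 (subtracted): ⌀12, A = 113.1 mm², x = 160 mm, Ī = 1017.9 mm⁴.
By symmetry the centroid is at mid-width, x̄ = 120 mm.
Transfer each piece to the centroidal y-axis using Ī + A·d² with d = x − 120:
  plate: d = 0 mm → contributes +46 080 000 mm⁴
  hole 1: d = -40 mm → contributes −181 974 mm⁴
  hole 2: d = 40 mm → contributes −181 974 mm⁴
Total I = 45 716 053 mm⁴.

Iy ≈ 4.57 × 10⁷ mm⁴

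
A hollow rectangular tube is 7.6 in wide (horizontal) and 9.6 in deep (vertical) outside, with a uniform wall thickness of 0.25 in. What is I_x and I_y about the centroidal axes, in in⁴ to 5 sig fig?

I_x ≈ 114.47 in⁴, I_y ≈ 79.765 in⁴

Decompose the section into non-overlapping parts with the origin at the bottom-left of its bounding rectangle.
Outer rectangle: 7.6 × 9.6, A = 72.96 in², y = 4.8 in, Ī = 560.3328 in⁴.
Inner void (subtracted): 7.1 × 9.1, A = 64.61 in², y = 4.8 in, Ī = 445.8628 in⁴.
By symmetry the centroid is at mid-height, ȳ = 4.8 in.
All pieces are centred on the centroidal x-axis, so I = ΣĪ (holes subtracted) = 114.47 in⁴.
Repeating about the centroidal y-axis gives I_y = 79.76496 in⁴.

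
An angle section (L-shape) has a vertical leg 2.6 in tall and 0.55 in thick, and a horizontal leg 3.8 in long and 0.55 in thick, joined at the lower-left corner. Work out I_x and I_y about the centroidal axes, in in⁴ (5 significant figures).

I_x ≈ 1.6853 in⁴, I_y ≈ 4.4774 in⁴

Split into non-overlapping primitives; take the origin at the lower-left of the bounding box.
Vertical leg: 0.55 × 2.6, A = 1.43 in², y = 1.3 in, Ī = 0.8055667 in⁴.
Horizontal leg (remainder): 3.25 × 0.55, A = 1.7875 in², y = 0.275 in, Ī = 0.0450599 in⁴.
Centroid: ȳ = ΣA·y / ΣA = 0.7305556 in.
Transfer each piece to the centroidal x-axis using Ī + A·d² with d = y − 0.7305556:
  vertical leg: d = 0.5694444 in → contributes +1.269268 in⁴
  horizontal leg (remainder): d = -0.4555556 in → contributes +0.4160213 in⁴
Total I = 1.68529 in⁴.
For the y-axis: x̄ = 1.330556 in.
Repeating about the centroidal y-axis gives I_y = 4.477365 in⁴.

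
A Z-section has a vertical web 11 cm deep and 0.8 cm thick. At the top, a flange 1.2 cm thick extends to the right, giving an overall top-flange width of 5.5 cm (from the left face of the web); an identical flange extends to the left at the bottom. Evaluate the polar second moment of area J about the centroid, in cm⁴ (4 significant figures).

J ≈ 467.5 cm⁴

Treat the section as a set of non-overlapping primitives; coordinates are from the bounding-box lower-left.
Web: 0.8 × 11, A = 8.8 cm², y = 5.5 cm, Ī = 88.7333 cm⁴.
Top flange (beyond web): 4.7 × 1.2, A = 5.64 cm², y = 10.4 cm, Ī = 0.6768 cm⁴.
Bottom flange (beyond web): 4.7 × 1.2, A = 5.64 cm², y = 0.6 cm, Ī = 0.6768 cm⁴.
Centroid: ȳ = ΣA·y / ΣA = 5.5 cm.
Transfer each piece to the centroidal x-axis using Ī + A·d² with d = y − 5.5:
  web: d = 0 cm → contributes +88.7333 cm⁴
  top flange (beyond web): d = 4.9 cm → contributes +136.093 cm⁴
  bottom flange (beyond web): d = -4.9 cm → contributes +136.093 cm⁴
Total I = 360.92 cm⁴.
For the y-axis: x̄ = 5.1 cm.
Repeating about the centroidal y-axis gives I_y = 106.539 cm⁴.
Polar second moment: J = I_x + I_y = 467.459 cm⁴.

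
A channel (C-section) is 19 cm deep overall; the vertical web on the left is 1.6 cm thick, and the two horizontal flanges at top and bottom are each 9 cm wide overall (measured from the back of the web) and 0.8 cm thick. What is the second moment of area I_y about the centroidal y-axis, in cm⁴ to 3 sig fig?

Break the section into simple shapes (no overlaps), measuring from the bottom-left corner of the bounding box.
Web: 1.6 × 19, A = 30.4 cm², x = 0.8 cm, Ī = 6.4853 cm⁴.
Top flange (beyond web): 7.4 × 0.8, A = 5.92 cm², x = 5.3 cm, Ī = 27.015 cm⁴.
Bottom flange (beyond web): 7.4 × 0.8, A = 5.92 cm², x = 5.3 cm, Ī = 27.015 cm⁴.
Centroid: x̄ = ΣA·x / ΣA = 2.0614 cm.
Transfer each piece to the centroidal y-axis using Ī + A·d² with d = x − 2.0614:
  web: d = -1.2614 cm → contributes +54.853 cm⁴
  top flange (beyond web): d = 3.2386 cm → contributes +89.108 cm⁴
  bottom flange (beyond web): d = 3.2386 cm → contributes +89.108 cm⁴
Total I = 233.07 cm⁴.

I_y ≈ 233 cm⁴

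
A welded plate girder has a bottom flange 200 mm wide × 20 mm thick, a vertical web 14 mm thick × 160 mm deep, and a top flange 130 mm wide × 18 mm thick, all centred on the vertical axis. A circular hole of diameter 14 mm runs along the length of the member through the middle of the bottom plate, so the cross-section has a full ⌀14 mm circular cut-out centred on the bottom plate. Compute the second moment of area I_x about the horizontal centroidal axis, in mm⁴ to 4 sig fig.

I_x ≈ 5.241 × 10⁷ mm⁴

Decompose the section into non-overlapping parts with the origin at the bottom-left of its bounding rectangle.
Bottom plate: 200 × 20, A = 4 000 mm², y = 10 mm, Ī = 133 333 mm⁴.
Web plate: 14 × 160, A = 2 240 mm², y = 100 mm, Ī = 4 778 667 mm⁴.
Top plate: 130 × 18, A = 2 340 mm², y = 189 mm, Ī = 63 180 mm⁴.
Hole (subtracted): ⌀14, A = 153.938 mm², y = 10 mm, Ī = 1885.74 mm⁴.
Centroid: ȳ = ΣA·y / ΣA = 83.6358 mm.
Transfer each piece to the horizontal centroidal axis using Ī + A·d² with d = y − 83.6358:
  bottom plate: d = -73.6358 mm → contributes +21 822 271 mm⁴
  web plate: d = 16.3642 mm → contributes +5 378 508 mm⁴
  top plate: d = 105.364 mm → contributes +26 040 947 mm⁴
  hole: d = -73.6358 mm → contributes −836 574 mm⁴
Total I = 52 405 152 mm⁴.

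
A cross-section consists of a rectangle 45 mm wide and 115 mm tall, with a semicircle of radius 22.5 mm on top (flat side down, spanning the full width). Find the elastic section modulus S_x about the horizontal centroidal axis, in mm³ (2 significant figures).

Split into non-overlapping primitives; take the origin at the lower-left of the bounding box.
Rectangular body: 45 × 115, A = 5 175 mm², y = 57.5 mm, Ī = 5 703 281 mm⁴.
Semicircular cap: semicircle r = 22.5, A = 795.2 mm², y = 124.5 mm, Ī = 28 130 mm⁴.
Centroid: ȳ = ΣA·y / ΣA = 66.43 mm.
Transfer each piece to the horizontal centroidal axis using Ī + A·d² with d = y − 66.43:
  rectangular body: d = -8.931 mm → contributes +6 116 033 mm⁴
  semicircular cap: d = 58.12 mm → contributes +2 714 179 mm⁴
Total I = 8 830 212 mm⁴.
Extreme fibre distance c = 71.07 mm; S = I/c = 124 248 mm³.

S_x ≈ 1.2 × 10⁵ mm³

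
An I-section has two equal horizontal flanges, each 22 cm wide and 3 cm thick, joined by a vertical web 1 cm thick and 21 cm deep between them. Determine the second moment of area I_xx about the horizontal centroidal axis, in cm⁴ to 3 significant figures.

I_xx ≈ 1.99 × 10⁴ cm⁴

Decompose the section into non-overlapping parts with the origin at the bottom-left of its bounding rectangle.
Bottom flange: 22 × 3, A = 66 cm², y = 1.5 cm, Ī = 49.5 cm⁴.
Web: 1 × 21, A = 21 cm², y = 13.5 cm, Ī = 771.75 cm⁴.
Top flange: 22 × 3, A = 66 cm², y = 25.5 cm, Ī = 49.5 cm⁴.
By symmetry the centroid is at mid-height, ȳ = 13.5 cm.
Transfer each piece to the horizontal centroidal axis using Ī + A·d² with d = y − 13.5:
  bottom flange: d = -12 cm → contributes +9553.5 cm⁴
  web: d = 0 cm → contributes +771.75 cm⁴
  top flange: d = 12 cm → contributes +9553.5 cm⁴
Total I = 19 879 cm⁴.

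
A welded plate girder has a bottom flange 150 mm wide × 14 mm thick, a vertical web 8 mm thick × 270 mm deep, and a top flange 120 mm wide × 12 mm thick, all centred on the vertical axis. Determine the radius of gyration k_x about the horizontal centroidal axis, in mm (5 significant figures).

Split into non-overlapping primitives; take the origin at the lower-left of the bounding box.
Bottom plate: 150 × 14, A = 2 100 mm², y = 7 mm, Ī = 34 300 mm⁴.
Web plate: 8 × 270, A = 2 160 mm², y = 149 mm, Ī = 13 122 000 mm⁴.
Top plate: 120 × 12, A = 1 440 mm², y = 290 mm, Ī = 17 280 mm⁴.
Centroid: ȳ = ΣA·y / ΣA = 132.3053 mm.
Transfer each piece to the horizontal centroidal axis using Ī + A·d² with d = y − 132.3053:
  bottom plate: d = -125.3053 mm → contributes +33 007 259 mm⁴
  web plate: d = 16.69474 mm → contributes +13 724 023 mm⁴
  top plate: d = 157.6947 mm → contributes +35 826 667 mm⁴
Total I = 82 557 949 mm⁴.
Radius of gyration: k = √(I/A) = √(82 557 949 / 5 700) = 120.3489 mm.

k_x ≈ 120.35 mm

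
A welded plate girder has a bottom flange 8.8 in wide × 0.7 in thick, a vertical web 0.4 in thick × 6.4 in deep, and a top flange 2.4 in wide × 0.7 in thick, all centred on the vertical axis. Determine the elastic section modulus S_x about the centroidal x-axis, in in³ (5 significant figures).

S_x ≈ 15.387 in³

Break the section into simple shapes (no overlaps), measuring from the bottom-left corner of the bounding box.
Bottom plate: 8.8 × 0.7, A = 6.16 in², y = 0.35 in, Ī = 0.2515333 in⁴.
Web plate: 0.4 × 6.4, A = 2.56 in², y = 3.9 in, Ī = 8.738133 in⁴.
Top plate: 2.4 × 0.7, A = 1.68 in², y = 7.45 in, Ī = 0.0686 in⁴.
Centroid: ȳ = ΣA·y / ΣA = 2.370769 in.
Transfer each piece to the centroidal x-axis using Ī + A·d² with d = y − 2.370769:
  bottom plate: d = -2.020769 in → contributes +25.40594 in⁴
  web plate: d = 1.529231 in → contributes +14.72481 in⁴
  top plate: d = 5.079231 in → contributes +43.41022 in⁴
Total I = 83.54098 in⁴.
Extreme fibre distance c = 5.429231 in; S = I/c = 15.38726 in³.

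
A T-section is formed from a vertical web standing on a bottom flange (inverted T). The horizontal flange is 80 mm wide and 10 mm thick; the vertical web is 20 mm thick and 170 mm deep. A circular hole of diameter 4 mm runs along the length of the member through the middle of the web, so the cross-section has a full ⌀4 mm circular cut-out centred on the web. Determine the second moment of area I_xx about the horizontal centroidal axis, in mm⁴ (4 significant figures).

Treat the section as a set of non-overlapping primitives; coordinates are from the bounding-box lower-left.
Flange: 80 × 10, A = 800 mm², y = 5 mm, Ī = 6666.67 mm⁴.
Web: 20 × 170, A = 3 400 mm², y = 95 mm, Ī = 8 188 333 mm⁴.
Hole (subtracted): ⌀4, A = 12.5664 mm², y = 95 mm, Ī = 12.5664 mm⁴.
Centroid: ȳ = ΣA·y / ΣA = 77.8057 mm.
Transfer each piece to the horizontal centroidal axis using Ī + A·d² with d = y − 77.8057:
  flange: d = -72.8057 mm → contributes +4 247 202 mm⁴
  web: d = 17.1943 mm → contributes +9 193 523 mm⁴
  hole: d = 17.1943 mm → contributes −3727.74 mm⁴
Total I = 13 436 998 mm⁴.

I_xx ≈ 1.344 × 10⁷ mm⁴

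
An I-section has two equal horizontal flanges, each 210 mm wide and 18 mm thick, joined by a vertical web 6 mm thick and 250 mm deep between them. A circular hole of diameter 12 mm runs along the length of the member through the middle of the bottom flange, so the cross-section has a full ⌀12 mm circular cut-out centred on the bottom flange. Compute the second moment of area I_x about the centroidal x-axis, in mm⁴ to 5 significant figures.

Decompose the section into non-overlapping parts with the origin at the bottom-left of its bounding rectangle.
Bottom flange: 210 × 18, A = 3 780 mm², y = 9 mm, Ī = 102 060 mm⁴.
Web: 6 × 250, A = 1 500 mm², y = 143 mm, Ī = 7 812 500 mm⁴.
Top flange: 210 × 18, A = 3 780 mm², y = 277 mm, Ī = 102 060 mm⁴.
Hole (subtracted): ⌀12, A = 113.0973 mm², y = 9 mm, Ī = 1017.876 mm⁴.
Centroid: ȳ = ΣA·y / ΣA = 144.6939 mm.
Transfer each piece to the centroidal x-axis using Ī + A·d² with d = y − 144.6939:
  bottom flange: d = -135.6939 mm → contributes +69 702 561 mm⁴
  web: d = -1.693887 mm → contributes +7 816 804 mm⁴
  top flange: d = 132.3061 mm → contributes +66 270 610 mm⁴
  hole: d = -135.6939 mm → contributes −2 083 460 mm⁴
Total I = 141 706 515 mm⁴.

I_x ≈ 1.4171 × 10⁸ mm⁴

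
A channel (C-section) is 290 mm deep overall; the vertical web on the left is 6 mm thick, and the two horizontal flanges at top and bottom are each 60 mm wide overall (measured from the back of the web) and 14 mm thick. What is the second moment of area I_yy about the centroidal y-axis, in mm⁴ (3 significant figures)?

Treat the section as a set of non-overlapping primitives; coordinates are from the bounding-box lower-left.
Web: 6 × 290, A = 1 740 mm², x = 3 mm, Ī = 5 220 mm⁴.
Top flange (beyond web): 54 × 14, A = 756 mm², x = 33 mm, Ī = 183 708 mm⁴.
Bottom flange (beyond web): 54 × 14, A = 756 mm², x = 33 mm, Ī = 183 708 mm⁴.
Centroid: x̄ = ΣA·x / ΣA = 16.948 mm.
Transfer each piece to the centroidal y-axis using Ī + A·d² with d = x − 16.948:
  web: d = -13.948 mm → contributes +343 748 mm⁴
  top flange (beyond web): d = 16.052 mm → contributes +378 496 mm⁴
  bottom flange (beyond web): d = 16.052 mm → contributes +378 496 mm⁴
Total I = 1 100 739 mm⁴.

I_yy ≈ 1.10 × 10⁶ mm⁴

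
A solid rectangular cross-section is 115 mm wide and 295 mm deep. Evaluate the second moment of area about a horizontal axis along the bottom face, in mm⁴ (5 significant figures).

I_base ≈ 9.8411 × 10⁸ mm⁴

The section: 115 × 295, A = 33 925 mm², y = 147.5 mm, Ī = 246 026 927 mm⁴.
Transfer it to the base of the section using Ī + A·d² with d = y − 0:
  the section: d = 147.5 mm → contributes +984 107 708 mm⁴
Total I = 984 107 708 mm⁴.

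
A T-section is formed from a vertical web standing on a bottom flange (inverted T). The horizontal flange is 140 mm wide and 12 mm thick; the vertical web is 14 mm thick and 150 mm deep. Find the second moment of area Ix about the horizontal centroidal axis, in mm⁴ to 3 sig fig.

Ix ≈ 1.01 × 10⁷ mm⁴

Treat the section as a set of non-overlapping primitives; coordinates are from the bounding-box lower-left.
Flange: 140 × 12, A = 1 680 mm², y = 6 mm, Ī = 20 160 mm⁴.
Web: 14 × 150, A = 2 100 mm², y = 87 mm, Ī = 3 937 500 mm⁴.
Centroid: ȳ = ΣA·y / ΣA = 51 mm.
Transfer each piece to the horizontal centroidal axis using Ī + A·d² with d = y − 51:
  flange: d = -45 mm → contributes +3 422 160 mm⁴
  web: d = 36 mm → contributes +6 659 100 mm⁴
Total I = 10 081 260 mm⁴.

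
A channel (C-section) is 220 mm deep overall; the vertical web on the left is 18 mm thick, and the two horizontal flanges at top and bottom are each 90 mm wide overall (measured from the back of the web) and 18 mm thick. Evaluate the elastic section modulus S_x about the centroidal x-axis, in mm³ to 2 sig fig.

Treat the section as a set of non-overlapping primitives; coordinates are from the bounding-box lower-left.
Web: 18 × 220, A = 3 960 mm², y = 110 mm, Ī = 15 972 000 mm⁴.
Top flange (beyond web): 72 × 18, A = 1 296 mm², y = 211 mm, Ī = 34 992 mm⁴.
Bottom flange (beyond web): 72 × 18, A = 1 296 mm², y = 9 mm, Ī = 34 992 mm⁴.
By symmetry the centroid is at mid-height, ȳ = 110 mm.
Transfer each piece to the centroidal x-axis using Ī + A·d² with d = y − 110:
  web: d = 0 mm → contributes +15 972 000 mm⁴
  top flange (beyond web): d = 101 mm → contributes +13 255 488 mm⁴
  bottom flange (beyond web): d = -101 mm → contributes +13 255 488 mm⁴
Total I = 42 482 976 mm⁴.
Extreme fibre distance c = 110 mm; S = I/c = 386 209 mm³.

S_x ≈ 3.9 × 10⁵ mm³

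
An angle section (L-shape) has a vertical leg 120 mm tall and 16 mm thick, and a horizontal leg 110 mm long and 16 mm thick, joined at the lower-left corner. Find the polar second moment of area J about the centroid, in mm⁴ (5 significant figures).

Decompose the section into non-overlapping parts with the origin at the bottom-left of its bounding rectangle.
Vertical leg: 16 × 120, A = 1 920 mm², y = 60 mm, Ī = 2 304 000 mm⁴.
Horizontal leg (remainder): 94 × 16, A = 1 504 mm², y = 8 mm, Ī = 32085.33 mm⁴.
Centroid: ȳ = ΣA·y / ΣA = 37.15888 mm.
Transfer each piece to the centroidal x-axis using Ī + A·d² with d = y − 37.15888:
  vertical leg: d = 22.84112 mm → contributes +3 305 696 mm⁴
  horizontal leg (remainder): d = -29.15888 mm → contributes +1 310 847 mm⁴
Total I = 4 616 543 mm⁴.
For the y-axis: x̄ = 32.15888 mm.
Repeating about the centroidal y-axis gives I_y = 3 699 583 mm⁴.
Polar second moment: J = I_x + I_y = 8 316 126 mm⁴.

J ≈ 8.3161 × 10⁶ mm⁴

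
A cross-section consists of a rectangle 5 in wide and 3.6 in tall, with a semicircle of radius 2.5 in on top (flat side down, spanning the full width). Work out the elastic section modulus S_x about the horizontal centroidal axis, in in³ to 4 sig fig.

Break the section into simple shapes (no overlaps), measuring from the bottom-left corner of the bounding box.
Rectangular body: 5 × 3.6, A = 18 in², y = 1.8 in, Ī = 19.44 in⁴.
Semicircular cap: semicircle r = 2.5, A = 9.81748 in², y = 4.66103 in, Ī = 4.28738 in⁴.
Centroid: ȳ = ΣA·y / ΣA = 2.80973 in.
Transfer each piece to the horizontal centroidal axis using Ī + A·d² with d = y − 2.80973:
  rectangular body: d = -1.00973 in → contributes +37.792 in⁴
  semicircular cap: d = 1.8513 in → contributes +37.9351 in⁴
Total I = 75.727 in⁴.
Extreme fibre distance c = 3.29027 in; S = I/c = 23.0154 in³.

S_x ≈ 23.02 in³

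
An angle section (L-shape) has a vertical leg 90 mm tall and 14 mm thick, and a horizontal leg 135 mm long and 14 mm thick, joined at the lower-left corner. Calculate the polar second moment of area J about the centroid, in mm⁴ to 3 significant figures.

Treat the section as a set of non-overlapping primitives; coordinates are from the bounding-box lower-left.
Vertical leg: 14 × 90, A = 1 260 mm², y = 45 mm, Ī = 850 500 mm⁴.
Horizontal leg (remainder): 121 × 14, A = 1 694 mm², y = 7 mm, Ī = 27 669 mm⁴.
Centroid: ȳ = ΣA·y / ΣA = 23.209 mm.
Transfer each piece to the centroidal x-axis using Ī + A·d² with d = y − 23.209:
  vertical leg: d = 21.791 mm → contributes +1 448 834 mm⁴
  horizontal leg (remainder): d = -16.209 mm → contributes +472 710 mm⁴
Total I = 1 921 544 mm⁴.
For the y-axis: x̄ = 45.709 mm.
Repeating about the centroidal y-axis gives I_y = 5 379 562 mm⁴.
Polar second moment: J = I_x + I_y = 7 301 106 mm⁴.

J ≈ 7.30 × 10⁶ mm⁴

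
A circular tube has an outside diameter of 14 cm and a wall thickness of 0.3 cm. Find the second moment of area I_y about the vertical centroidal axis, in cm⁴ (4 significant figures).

I_y ≈ 303.1 cm⁴

Treat the section as a set of non-overlapping primitives; coordinates are from the bounding-box lower-left.
Outer circle: ⌀14, A = 153.938 cm², x = 7 cm, Ī = 1885.74 cm⁴.
Bore (subtracted): ⌀13.4, A = 141.026 cm², x = 7 cm, Ī = 1582.67 cm⁴.
By symmetry the centroid is at mid-width, x̄ = 7 cm.
All pieces are centred on the vertical centroidal axis, so I = ΣĪ (holes subtracted) = 303.076 cm⁴.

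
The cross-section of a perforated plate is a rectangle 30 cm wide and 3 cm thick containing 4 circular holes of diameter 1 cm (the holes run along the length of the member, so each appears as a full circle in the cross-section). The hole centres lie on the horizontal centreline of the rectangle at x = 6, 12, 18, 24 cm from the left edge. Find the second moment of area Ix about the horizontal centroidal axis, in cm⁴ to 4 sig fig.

Split into non-overlapping primitives; take the origin at the lower-left of the bounding box.
Plate: 30 × 3, A = 90 cm², y = 1.5 cm, Ī = 67.5 cm⁴.
Hole 1 (subtracted): ⌀1, A = 0.785398 cm², y = 1.5 cm, Ī = 0.0490874 cm⁴.
Hole 2 (subtracted): ⌀1, A = 0.785398 cm², y = 1.5 cm, Ī = 0.0490874 cm⁴.
Hole 3 (subtracted): ⌀1, A = 0.785398 cm², y = 1.5 cm, Ī = 0.0490874 cm⁴.
Hole 4 (subtracted): ⌀1, A = 0.785398 cm², y = 1.5 cm, Ī = 0.0490874 cm⁴.
By symmetry the centroid is at mid-height, ȳ = 1.5 cm.
All pieces are centred on the horizontal centroidal axis, so I = ΣĪ (holes subtracted) = 67.3037 cm⁴.

Ix ≈ 67.30 cm⁴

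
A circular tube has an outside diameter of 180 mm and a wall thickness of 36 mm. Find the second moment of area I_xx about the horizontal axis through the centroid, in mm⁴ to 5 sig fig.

I_xx ≈ 4.4852 × 10⁷ mm⁴

Split into non-overlapping primitives; take the origin at the lower-left of the bounding box.
Outer circle: ⌀180, A = 25446.9 mm², y = 90 mm, Ī = 51 529 974 mm⁴.
Bore (subtracted): ⌀108, A = 9160.884 mm², y = 90 mm, Ī = 6 678 285 mm⁴.
By symmetry the centroid is at mid-height, ȳ = 90 mm.
All pieces are centred on the horizontal axis through the centroid, so I = ΣĪ (holes subtracted) = 44 851 689 mm⁴.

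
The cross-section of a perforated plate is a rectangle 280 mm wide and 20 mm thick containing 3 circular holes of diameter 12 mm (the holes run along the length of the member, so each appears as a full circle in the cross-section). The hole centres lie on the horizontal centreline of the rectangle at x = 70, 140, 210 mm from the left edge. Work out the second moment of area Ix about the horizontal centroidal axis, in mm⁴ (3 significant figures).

Treat the section as a set of non-overlapping primitives; coordinates are from the bounding-box lower-left.
Plate: 280 × 20, A = 5 600 mm², y = 10 mm, Ī = 186 667 mm⁴.
Hole 1 (subtracted): ⌀12, A = 113.1 mm², y = 10 mm, Ī = 1017.9 mm⁴.
Hole 2 (subtracted): ⌀12, A = 113.1 mm², y = 10 mm, Ī = 1017.9 mm⁴.
Hole 3 (subtracted): ⌀12, A = 113.1 mm², y = 10 mm, Ī = 1017.9 mm⁴.
By symmetry the centroid is at mid-height, ȳ = 10 mm.
All pieces are centred on the horizontal centroidal axis, so I = ΣĪ (holes subtracted) = 183 613 mm⁴.

Ix ≈ 1.84 × 10⁵ mm⁴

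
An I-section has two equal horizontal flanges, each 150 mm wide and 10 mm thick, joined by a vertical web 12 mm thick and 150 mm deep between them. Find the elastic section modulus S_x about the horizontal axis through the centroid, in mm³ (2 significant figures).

S_x ≈ 2.7 × 10⁵ mm³

Split into non-overlapping primitives; take the origin at the lower-left of the bounding box.
Bottom flange: 150 × 10, A = 1 500 mm², y = 5 mm, Ī = 12 500 mm⁴.
Web: 12 × 150, A = 1 800 mm², y = 85 mm, Ī = 3 375 000 mm⁴.
Top flange: 150 × 10, A = 1 500 mm², y = 165 mm, Ī = 12 500 mm⁴.
By symmetry the centroid is at mid-height, ȳ = 85 mm.
Transfer each piece to the horizontal axis through the centroid using Ī + A·d² with d = y − 85:
  bottom flange: d = -80 mm → contributes +9 612 500 mm⁴
  web: d = 0 mm → contributes +3 375 000 mm⁴
  top flange: d = 80 mm → contributes +9 612 500 mm⁴
Total I = 22 600 000 mm⁴.
Extreme fibre distance c = 85 mm; S = I/c = 265 882 mm³.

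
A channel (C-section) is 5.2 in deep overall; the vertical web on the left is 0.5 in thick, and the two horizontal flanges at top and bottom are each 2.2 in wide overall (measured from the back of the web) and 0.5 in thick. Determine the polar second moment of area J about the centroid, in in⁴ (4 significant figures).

J ≈ 16.99 in⁴

Decompose the section into non-overlapping parts with the origin at the bottom-left of its bounding rectangle.
Web: 0.5 × 5.2, A = 2.6 in², y = 2.6 in, Ī = 5.85867 in⁴.
Top flange (beyond web): 1.7 × 0.5, A = 0.85 in², y = 4.95 in, Ī = 0.0177083 in⁴.
Bottom flange (beyond web): 1.7 × 0.5, A = 0.85 in², y = 0.25 in, Ī = 0.0177083 in⁴.
By symmetry the centroid is at mid-height, ȳ = 2.6 in.
Transfer each piece to the centroidal x-axis using Ī + A·d² with d = y − 2.6:
  web: d = 0 in → contributes +5.85867 in⁴
  top flange (beyond web): d = 2.35 in → contributes +4.71183 in⁴
  bottom flange (beyond web): d = -2.35 in → contributes +4.71183 in⁴
Total I = 15.2823 in⁴.
For the y-axis: x̄ = 0.684884 in.
Repeating about the centroidal y-axis gives I_y = 1.70735 in⁴.
Polar second moment: J = I_x + I_y = 16.9897 in⁴.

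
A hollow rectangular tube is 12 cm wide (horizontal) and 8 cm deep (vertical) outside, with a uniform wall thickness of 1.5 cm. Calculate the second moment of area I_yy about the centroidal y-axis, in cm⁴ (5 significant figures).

I_yy ≈ 848.25 cm⁴

Treat the section as a set of non-overlapping primitives; coordinates are from the bounding-box lower-left.
Outer rectangle: 12 × 8, A = 96 cm², x = 6 cm, Ī = 1 152 cm⁴.
Inner void (subtracted): 9 × 5, A = 45 cm², x = 6 cm, Ī = 303.75 cm⁴.
By symmetry the centroid is at mid-width, x̄ = 6 cm.
All pieces are centred on the centroidal y-axis, so I = ΣĪ (holes subtracted) = 848.25 cm⁴.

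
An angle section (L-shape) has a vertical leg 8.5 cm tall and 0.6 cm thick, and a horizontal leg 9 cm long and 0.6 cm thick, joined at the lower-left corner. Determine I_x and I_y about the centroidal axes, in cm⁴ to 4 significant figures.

Split into non-overlapping primitives; take the origin at the lower-left of the bounding box.
Vertical leg: 0.6 × 8.5, A = 5.1 cm², y = 4.25 cm, Ī = 30.7063 cm⁴.
Horizontal leg (remainder): 8.4 × 0.6, A = 5.04 cm², y = 0.3 cm, Ī = 0.1512 cm⁴.
Centroid: ȳ = ΣA·y / ΣA = 2.28669 cm.
Transfer each piece to the centroidal x-axis using Ī + A·d² with d = y − 2.28669:
  vertical leg: d = 1.96331 cm → contributes +50.3647 cm⁴
  horizontal leg (remainder): d = -1.98669 cm → contributes +20.0437 cm⁴
Total I = 70.4084 cm⁴.
For the y-axis: x̄ = 2.53669 cm.
Repeating about the centroidal y-axis gives I_y = 81.1202 cm⁴.

I_x ≈ 70.41 cm⁴, I_y ≈ 81.12 cm⁴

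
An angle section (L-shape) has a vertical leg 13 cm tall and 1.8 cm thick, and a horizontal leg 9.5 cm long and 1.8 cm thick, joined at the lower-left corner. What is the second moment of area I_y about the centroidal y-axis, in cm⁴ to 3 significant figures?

Treat the section as a set of non-overlapping primitives; coordinates are from the bounding-box lower-left.
Vertical leg: 1.8 × 13, A = 23.4 cm², x = 0.9 cm, Ī = 6.318 cm⁴.
Horizontal leg (remainder): 7.7 × 1.8, A = 13.86 cm², x = 5.65 cm, Ī = 68.48 cm⁴.
Centroid: x̄ = ΣA·x / ΣA = 2.6669 cm.
Transfer each piece to the centroidal y-axis using Ī + A·d² with d = x − 2.6669:
  vertical leg: d = -1.7669 cm → contributes +79.372 cm⁴
  horizontal leg (remainder): d = 2.9831 cm → contributes +191.82 cm⁴
Total I = 271.19 cm⁴.

I_y ≈ 271 cm⁴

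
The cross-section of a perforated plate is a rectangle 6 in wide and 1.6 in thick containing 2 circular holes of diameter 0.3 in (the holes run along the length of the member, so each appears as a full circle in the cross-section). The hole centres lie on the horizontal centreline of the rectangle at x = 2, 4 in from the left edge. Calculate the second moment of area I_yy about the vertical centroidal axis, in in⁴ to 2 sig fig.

Decompose the section into non-overlapping parts with the origin at the bottom-left of its bounding rectangle.
Plate: 6 × 1.6, A = 9.6 in², x = 3 in, Ī = 28.8 in⁴.
Hole 1 (subtracted): ⌀0.3, A = 0.07069 in², x = 2 in, Ī = 0.0003976 in⁴.
Hole 2 (subtracted): ⌀0.3, A = 0.07069 in², x = 4 in, Ī = 0.0003976 in⁴.
By symmetry the centroid is at mid-width, x̄ = 3 in.
Transfer each piece to the vertical centroidal axis using Ī + A·d² with d = x − 3:
  plate: d = 0 in → contributes +28.8 in⁴
  hole 1: d = -1 in → contributes −0.07108 in⁴
  hole 2: d = 1 in → contributes −0.07108 in⁴
Total I = 28.66 in⁴.

I_yy ≈ 29 in⁴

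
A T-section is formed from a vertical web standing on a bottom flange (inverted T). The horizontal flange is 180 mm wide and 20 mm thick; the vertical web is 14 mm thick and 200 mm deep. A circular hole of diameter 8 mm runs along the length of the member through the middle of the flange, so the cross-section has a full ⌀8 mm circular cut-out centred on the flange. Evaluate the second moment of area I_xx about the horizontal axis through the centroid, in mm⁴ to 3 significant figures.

I_xx ≈ 2.84 × 10⁷ mm⁴

Split into non-overlapping primitives; take the origin at the lower-left of the bounding box.
Flange: 180 × 20, A = 3 600 mm², y = 10 mm, Ī = 120 000 mm⁴.
Web: 14 × 200, A = 2 800 mm², y = 120 mm, Ī = 9 333 333 mm⁴.
Hole (subtracted): ⌀8, A = 50.265 mm², y = 10 mm, Ī = 201.06 mm⁴.
Centroid: ȳ = ΣA·y / ΣA = 58.506 mm.
Transfer each piece to the horizontal axis through the centroid using Ī + A·d² with d = y − 58.506:
  flange: d = -48.506 mm → contributes +8 590 183 mm⁴
  web: d = 61.494 mm → contributes +19 921 579 mm⁴
  hole: d = -48.506 mm → contributes −118 467 mm⁴
Total I = 28 393 295 mm⁴.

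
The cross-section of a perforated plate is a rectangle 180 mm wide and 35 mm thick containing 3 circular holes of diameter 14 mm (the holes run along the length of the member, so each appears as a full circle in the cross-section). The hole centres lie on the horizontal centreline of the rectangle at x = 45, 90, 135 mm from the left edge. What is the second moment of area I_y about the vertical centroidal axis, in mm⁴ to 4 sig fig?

Break the section into simple shapes (no overlaps), measuring from the bottom-left corner of the bounding box.
Plate: 180 × 35, A = 6 300 mm², x = 90 mm, Ī = 17 010 000 mm⁴.
Hole 1 (subtracted): ⌀14, A = 153.938 mm², x = 45 mm, Ī = 1885.74 mm⁴.
Hole 2 (subtracted): ⌀14, A = 153.938 mm², x = 90 mm, Ī = 1885.74 mm⁴.
Hole 3 (subtracted): ⌀14, A = 153.938 mm², x = 135 mm, Ī = 1885.74 mm⁴.
By symmetry the centroid is at mid-width, x̄ = 90 mm.
Transfer each piece to the vertical centroidal axis using Ī + A·d² with d = x − 90:
  plate: d = 0 mm → contributes +17 010 000 mm⁴
  hole 1: d = -45 mm → contributes −313 610 mm⁴
  hole 2: d = 0 mm → contributes −1885.74 mm⁴
  hole 3: d = 45 mm → contributes −313 610 mm⁴
Total I = 16 380 894 mm⁴.

I_y ≈ 1.638 × 10⁷ mm⁴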